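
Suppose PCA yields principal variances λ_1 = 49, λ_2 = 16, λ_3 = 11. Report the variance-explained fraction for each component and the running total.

Step 1 — total variance = trace(Sigma) = Σ λ_i = 49 + 16 + 11 = 76.

Step 2 — fraction explained by component i = λ_i / Σ λ:
  PC1: 49/76 = 0.6447
  PC2: 16/76 = 0.2105
  PC3: 11/76 = 0.1447

Step 3 — cumulative fraction after k components = (λ_1 + ... + λ_k) / Σ λ:
  k = 1: 49/76 = 0.6447
  k = 2: (49 + 16)/76 = 65/76 = 0.8553
  k = 3: (49 + 16 + 11)/76 = 76/76 = 1

Summary (fraction, with percent):

explained: PC1 0.6447 (64.47%), PC2 0.2105 (21.05%), PC3 0.1447 (14.47%);  cumulative: 0.6447, 0.8553, 1


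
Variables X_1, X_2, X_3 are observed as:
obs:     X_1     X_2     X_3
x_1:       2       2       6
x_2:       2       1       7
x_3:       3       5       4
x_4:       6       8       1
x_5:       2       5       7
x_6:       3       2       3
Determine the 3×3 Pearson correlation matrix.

Step 1 — column means:
  mean(X_1) = (2 + 2 + 3 + 6 + 2 + 3) / 6 = 18/6 = 3
  mean(X_2) = (2 + 1 + 5 + 8 + 5 + 2) / 6 = 23/6 = 3.8333
  mean(X_3) = (6 + 7 + 4 + 1 + 7 + 3) / 6 = 28/6 = 4.6667

Step 2 — sample variances and covariances s[i,j] = (1/(n-1)) · Σ_k (x_{k,i} - mean_i) · (x_{k,j} - mean_j), with n-1 = 5:
  s[X_1,X_1] = ((-1)·(-1) + (-1)·(-1) + (0)·(0) + (3)·(3) + (-1)·(-1) + (0)·(0)) / 5 = 12/5 = 2.4
  s[X_1,X_2] = ((-1)·(-1.8333) + (-1)·(-2.8333) + (0)·(1.1667) + (3)·(4.1667) + (-1)·(1.1667) + (0)·(-1.8333)) / 5 = 16/5 = 3.2
  s[X_1,X_3] = ((-1)·(1.3333) + (-1)·(2.3333) + (0)·(-0.6667) + (3)·(-3.6667) + (-1)·(2.3333) + (0)·(-1.6667)) / 5 = -17/5 = -3.4
  s[X_2,X_2] = ((-1.8333)·(-1.8333) + (-2.8333)·(-2.8333) + (1.1667)·(1.1667) + (4.1667)·(4.1667) + (1.1667)·(1.1667) + (-1.8333)·(-1.8333)) / 5 = 34.8333/5 = 6.9667
  s[X_2,X_3] = ((-1.8333)·(1.3333) + (-2.8333)·(2.3333) + (1.1667)·(-0.6667) + (4.1667)·(-3.6667) + (1.1667)·(2.3333) + (-1.8333)·(-1.6667)) / 5 = -19.3333/5 = -3.8667
  s[X_3,X_3] = ((1.3333)·(1.3333) + (2.3333)·(2.3333) + (-0.6667)·(-0.6667) + (-3.6667)·(-3.6667) + (2.3333)·(2.3333) + (-1.6667)·(-1.6667)) / 5 = 29.3333/5 = 5.8667
  Sample standard deviations s_i = √(s[i,i]):
  s(X_1) = √(2.4) = 1.5492
  s(X_2) = √(6.9667) = 2.6394
  s(X_3) = √(5.8667) = 2.4221

Step 3 — r_{ij} = s_{ij} / (s_i · s_j):
  r[X_1,X_1] = 1 (diagonal).
  r[X_1,X_2] = 3.2 / (1.5492 · 2.6394) = 3.2 / 4.089 = 0.7826
  r[X_1,X_3] = -3.4 / (1.5492 · 2.4221) = -3.4 / 3.7523 = -0.9061
  r[X_2,X_2] = 1 (diagonal).
  r[X_2,X_3] = -3.8667 / (2.6394 · 2.4221) = -3.8667 / 6.3931 = -0.6048
  r[X_3,X_3] = 1 (diagonal).

R is symmetric with unit diagonal. Assembling:

R = [[1, 0.7826, -0.9061],
 [0.7826, 1, -0.6048],
 [-0.9061, -0.6048, 1]]


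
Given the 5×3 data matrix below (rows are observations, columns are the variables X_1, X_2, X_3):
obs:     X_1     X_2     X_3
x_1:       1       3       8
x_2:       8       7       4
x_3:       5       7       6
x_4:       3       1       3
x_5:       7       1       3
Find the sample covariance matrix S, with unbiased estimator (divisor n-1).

Step 1 — column means:
  mean(X_1) = (1 + 8 + 5 + 3 + 7) / 5 = 24/5 = 4.8
  mean(X_2) = (3 + 7 + 7 + 1 + 1) / 5 = 19/5 = 3.8
  mean(X_3) = (8 + 4 + 6 + 3 + 3) / 5 = 24/5 = 4.8

Step 2 — sample covariance S[i,j] = (1/(n-1)) · Σ_k (x_{k,i} - mean_i) · (x_{k,j} - mean_j), with n-1 = 4.
  S[X_1,X_1] = ((-3.8)·(-3.8) + (3.2)·(3.2) + (0.2)·(0.2) + (-1.8)·(-1.8) + (2.2)·(2.2)) / 4 = 32.8/4 = 8.2
  S[X_1,X_2] = ((-3.8)·(-0.8) + (3.2)·(3.2) + (0.2)·(3.2) + (-1.8)·(-2.8) + (2.2)·(-2.8)) / 4 = 12.8/4 = 3.2
  S[X_1,X_3] = ((-3.8)·(3.2) + (3.2)·(-0.8) + (0.2)·(1.2) + (-1.8)·(-1.8) + (2.2)·(-1.8)) / 4 = -15.2/4 = -3.8
  S[X_2,X_2] = ((-0.8)·(-0.8) + (3.2)·(3.2) + (3.2)·(3.2) + (-2.8)·(-2.8) + (-2.8)·(-2.8)) / 4 = 36.8/4 = 9.2
  S[X_2,X_3] = ((-0.8)·(3.2) + (3.2)·(-0.8) + (3.2)·(1.2) + (-2.8)·(-1.8) + (-2.8)·(-1.8)) / 4 = 8.8/4 = 2.2
  S[X_3,X_3] = ((3.2)·(3.2) + (-0.8)·(-0.8) + (1.2)·(1.2) + (-1.8)·(-1.8) + (-1.8)·(-1.8)) / 4 = 18.8/4 = 4.7

S is symmetric (S[j,i] = S[i,j]). Assembling:

S = [[8.2, 3.2, -3.8],
 [3.2, 9.2, 2.2],
 [-3.8, 2.2, 4.7]]


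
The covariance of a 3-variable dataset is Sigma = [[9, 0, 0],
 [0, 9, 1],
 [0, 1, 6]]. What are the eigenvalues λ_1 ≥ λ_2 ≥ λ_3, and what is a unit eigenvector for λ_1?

Step 1 — characteristic polynomial p(λ) = det(λI - Sigma) = λ³ - tr·λ² + c_1·λ - det, where tr = trace, c_1 = sum of the principal 2×2 minors, det = det(Sigma):
  tr = 9 + 9 + 6 = 24,
  c_1 = (9·9 - (0)²) + (9·6 - (0)²) + (9·6 - (1)²) = 81 + 54 + 53 = 188,
  det = 9·(9·6 - (1)²) - (0)·((0)·6 - (1)·(0)) + (0)·((0)·(1) - 9·(0)) = 9·(53) - (0)·(0) + (0)·(0) = 477.
  So p(λ) = λ³ - 24λ² + 188λ - 477.
Step 2 — look for an integer root (rational root theorem: any rational root is an integer divisor of 477). Testing λ = 9:
  p(9) = 729 - 1944 + 1692 - 477 = 0  ✓
  Dividing out (λ - 9): p(λ) = (λ - 9)(λ² - 15λ + 53).
Step 3 — remaining eigenvalues from the quadratic λ² - 15λ + 53 = 0:
  Δ = 15² - 4·53 = 225 - 212 = 13,  λ = (15 ± √13)/2 = (15 ± 3.6056)/2 ≈ 9.3028 or 5.6972.
  Sorted: λ_1 = 9.3028,  λ_2 = 9,  λ_3 = 5.6972  (check: sum = 24 = tr ✓).

Step 4 — unit eigenvector for λ_1 ≈ 9.3028: v spans the null space of (Sigma - λ_1 I), whose rows are
  r_1 = (-0.3028, 0, 0),  r_2 = (0, -0.3028, 1),  r_3 = (0, 1, -3.3028).
  v is orthogonal to every row, so take v ∝ r_1 × r_2 = ((0)·(1) - (0)·(-0.3028), (0)·(0) - (-0.3028)·(1), (-0.3028)·(-0.3028) - (0)·(0)) ≈ (0, 0.3028, 0.0917).
  Let u = (0, 0.3028, 0.0917).
  ||u|| = √((0)² + (0.3028)² + (0.0917)²) = √(0.1001) ≈ 0.3163,  v_1 = u/||u|| ≈ (0, 0.9571, 0.2898) (||v_1|| = 1).

λ_1 = 9.3028,  λ_2 = 9,  λ_3 = 5.6972;  v_1 ≈ (0, 0.9571, 0.2898)


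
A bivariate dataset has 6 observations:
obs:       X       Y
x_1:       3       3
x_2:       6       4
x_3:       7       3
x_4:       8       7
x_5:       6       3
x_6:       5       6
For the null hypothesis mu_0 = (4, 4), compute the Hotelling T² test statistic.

Step 1 — sample mean vector:
  mean(X) = (3 + 6 + 7 + 8 + 6 + 5) / 6 = 35/6 = 5.8333
  mean(Y) = (3 + 4 + 3 + 7 + 3 + 6) / 6 = 26/6 = 4.3333
  x̄ = (5.8333, 4.3333),  deviation x̄ - mu_0 = (5.8333, 4.3333) - (4, 4) = (1.8333, 0.3333).

Step 2 — sample covariance matrix, S[i,j] = (1/(n-1)) · Σ_k (x_{k,i} - mean_i) · (x_{k,j} - mean_j), divisor n-1 = 5:
  S[X,X] = ((-2.8333)·(-2.8333) + (0.1667)·(0.1667) + (1.1667)·(1.1667) + (2.1667)·(2.1667) + (0.1667)·(0.1667) + (-0.8333)·(-0.8333)) / 5 = 14.8333/5 = 2.9667
  S[X,Y] = ((-2.8333)·(-1.3333) + (0.1667)·(-0.3333) + (1.1667)·(-1.3333) + (2.1667)·(2.6667) + (0.1667)·(-1.3333) + (-0.8333)·(1.6667)) / 5 = 6.3333/5 = 1.2667
  S[Y,Y] = ((-1.3333)·(-1.3333) + (-0.3333)·(-0.3333) + (-1.3333)·(-1.3333) + (2.6667)·(2.6667) + (-1.3333)·(-1.3333) + (1.6667)·(1.6667)) / 5 = 15.3333/5 = 3.0667
  S = [[2.9667, 1.2667],
 [1.2667, 3.0667]].

Step 3 — invert S. det(S) = 2.9667·3.0667 - (1.2667)² = 7.4933.
  S^{-1} = (1/det) · [[d, -b], [-b, a]] = [[0.4093, -0.169],
 [-0.169, 0.3959]].

Step 4 — quadratic form (x̄ - mu_0)^T · S^{-1} · (x̄ - mu_0):
  S^{-1} · (x̄ - mu_0) = (0.694, -0.1779),
  (x̄ - mu_0)^T · [...] = (1.8333)·(0.694) + (0.3333)·(-0.1779) = 1.2129.

Step 5 — scale by n: T² = 6 · 1.2129 = 7.2776.

T² ≈ 7.2776


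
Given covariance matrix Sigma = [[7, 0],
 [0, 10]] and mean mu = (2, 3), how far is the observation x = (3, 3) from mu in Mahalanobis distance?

Step 1 — centre the observation: (x - mu) = (1, 0).

Step 2 — invert Sigma. det(Sigma) = 7·10 - (0)² = 70.
  Sigma^{-1} = (1/det) · [[d, -b], [-b, a]] = [[0.1429, 0],
 [0, 0.1]].

Step 3 — form the quadratic (x - mu)^T · Sigma^{-1} · (x - mu):
  Sigma^{-1} · (x - mu) = (0.1429, 0).
  (x - mu)^T · [Sigma^{-1} · (x - mu)] = (1)·(0.1429) + (0)·(0) = 0.1429.

Step 4 — take square root: d = √(0.1429) ≈ 0.378.

d(x, mu) = √(0.1429) ≈ 0.378


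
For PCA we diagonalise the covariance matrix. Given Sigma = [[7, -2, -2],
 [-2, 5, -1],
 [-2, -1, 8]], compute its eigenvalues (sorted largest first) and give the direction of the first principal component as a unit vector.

Step 1 — characteristic polynomial p(λ) = det(λI - Sigma) = λ³ - tr·λ² + c_1·λ - det, where tr = trace, c_1 = sum of the principal 2×2 minors, det = det(Sigma):
  tr = 7 + 5 + 8 = 20,
  c_1 = (7·5 - (-2)²) + (7·8 - (-2)²) + (5·8 - (-1)²) = 31 + 52 + 39 = 122,
  det = 7·(5·8 - (-1)²) - (-2)·((-2)·8 - (-1)·(-2)) + (-2)·((-2)·(-1) - 5·(-2)) = 7·(39) - (-2)·(-18) + (-2)·(12) = 213.
  So p(λ) = λ³ - 20λ² + 122λ - 213.
Step 2 — look for an integer root (rational root theorem: any rational root is an integer divisor of 213). Testing λ = 3:
  p(3) = 27 - 180 + 366 - 213 = 0  ✓
  Dividing out (λ - 3): p(λ) = (λ - 3)(λ² - 17λ + 71).
Step 3 — remaining eigenvalues from the quadratic λ² - 17λ + 71 = 0:
  Δ = 17² - 4·71 = 289 - 284 = 5,  λ = (17 ± √5)/2 = (17 ± 2.2361)/2 ≈ 9.618 or 7.382.
  Sorted: λ_1 = 9.618,  λ_2 = 7.382,  λ_3 = 3  (check: sum = 20 = tr ✓).

Step 4 — unit eigenvector for λ_1 ≈ 9.618: v spans the null space of (Sigma - λ_1 I), whose rows are
  r_1 = (-2.618, -2, -2),  r_2 = (-2, -4.618, -1),  r_3 = (-2, -1, -1.618).
  v is orthogonal to every row, so take v ∝ r_1 × r_2 = ((-2)·(-1) - (-2)·(-4.618), (-2)·(-2) - (-2.618)·(-1), (-2.618)·(-4.618) - (-2)·(-2)) ≈ (-7.2361, 1.382, 8.0902).
  Rescale (multiply by -1 so the first nonzero entry is positive): u = (7.2361, -1.382, -8.0902).
  ||u|| = √((7.2361)² + (-1.382)² + (-8.0902)²) = √(119.7214) ≈ 10.9417,  v_1 = u/||u|| ≈ (0.6613, -0.1263, -0.7394) (||v_1|| = 1).

λ_1 = 9.618,  λ_2 = 7.382,  λ_3 = 3;  v_1 ≈ (0.6613, -0.1263, -0.7394)


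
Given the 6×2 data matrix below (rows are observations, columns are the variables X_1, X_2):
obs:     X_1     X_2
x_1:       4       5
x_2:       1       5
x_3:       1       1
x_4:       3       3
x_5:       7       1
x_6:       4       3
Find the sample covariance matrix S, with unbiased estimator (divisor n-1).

Step 1 — column means:
  mean(X_1) = (4 + 1 + 1 + 3 + 7 + 4) / 6 = 20/6 = 3.3333
  mean(X_2) = (5 + 5 + 1 + 3 + 1 + 3) / 6 = 18/6 = 3

Step 2 — sample covariance S[i,j] = (1/(n-1)) · Σ_k (x_{k,i} - mean_i) · (x_{k,j} - mean_j), with n-1 = 5.
  S[X_1,X_1] = ((0.6667)·(0.6667) + (-2.3333)·(-2.3333) + (-2.3333)·(-2.3333) + (-0.3333)·(-0.3333) + (3.6667)·(3.6667) + (0.6667)·(0.6667)) / 5 = 25.3333/5 = 5.0667
  S[X_1,X_2] = ((0.6667)·(2) + (-2.3333)·(2) + (-2.3333)·(-2) + (-0.3333)·(0) + (3.6667)·(-2) + (0.6667)·(0)) / 5 = -6/5 = -1.2
  S[X_2,X_2] = ((2)·(2) + (2)·(2) + (-2)·(-2) + (0)·(0) + (-2)·(-2) + (0)·(0)) / 5 = 16/5 = 3.2

S is symmetric (S[j,i] = S[i,j]). Assembling:

S = [[5.0667, -1.2],
 [-1.2, 3.2]]


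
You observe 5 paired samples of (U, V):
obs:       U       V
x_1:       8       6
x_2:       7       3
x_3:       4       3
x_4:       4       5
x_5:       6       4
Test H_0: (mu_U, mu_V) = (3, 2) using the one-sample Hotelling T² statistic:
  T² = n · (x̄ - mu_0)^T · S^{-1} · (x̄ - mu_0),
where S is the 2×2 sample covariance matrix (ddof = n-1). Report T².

Step 1 — sample mean vector:
  mean(U) = (8 + 7 + 4 + 4 + 6) / 5 = 29/5 = 5.8
  mean(V) = (6 + 3 + 3 + 5 + 4) / 5 = 21/5 = 4.2
  x̄ = (5.8, 4.2),  deviation x̄ - mu_0 = (5.8, 4.2) - (3, 2) = (2.8, 2.2).

Step 2 — sample covariance matrix, S[i,j] = (1/(n-1)) · Σ_k (x_{k,i} - mean_i) · (x_{k,j} - mean_j), divisor n-1 = 4:
  S[U,U] = ((2.2)·(2.2) + (1.2)·(1.2) + (-1.8)·(-1.8) + (-1.8)·(-1.8) + (0.2)·(0.2)) / 4 = 12.8/4 = 3.2
  S[U,V] = ((2.2)·(1.8) + (1.2)·(-1.2) + (-1.8)·(-1.2) + (-1.8)·(0.8) + (0.2)·(-0.2)) / 4 = 3.2/4 = 0.8
  S[V,V] = ((1.8)·(1.8) + (-1.2)·(-1.2) + (-1.2)·(-1.2) + (0.8)·(0.8) + (-0.2)·(-0.2)) / 4 = 6.8/4 = 1.7
  S = [[3.2, 0.8],
 [0.8, 1.7]].

Step 3 — invert S. det(S) = 3.2·1.7 - (0.8)² = 4.8.
  S^{-1} = (1/det) · [[d, -b], [-b, a]] = [[0.3542, -0.1667],
 [-0.1667, 0.6667]].

Step 4 — quadratic form (x̄ - mu_0)^T · S^{-1} · (x̄ - mu_0):
  S^{-1} · (x̄ - mu_0) = (0.625, 1),
  (x̄ - mu_0)^T · [...] = (2.8)·(0.625) + (2.2)·(1) = 3.95.

Step 5 — scale by n: T² = 5 · 3.95 = 19.75.

T² ≈ 19.75


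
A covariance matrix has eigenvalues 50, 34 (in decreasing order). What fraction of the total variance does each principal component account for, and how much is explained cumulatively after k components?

Step 1 — total variance = trace(Sigma) = Σ λ_i = 50 + 34 = 84.

Step 2 — fraction explained by component i = λ_i / Σ λ:
  PC1: 50/84 = 0.5952
  PC2: 34/84 = 0.4048

Step 3 — cumulative fraction after k components = (λ_1 + ... + λ_k) / Σ λ:
  k = 1: 50/84 = 0.5952
  k = 2: (50 + 34)/84 = 84/84 = 1

Summary (fraction, with percent):

explained: PC1 0.5952 (59.52%), PC2 0.4048 (40.48%);  cumulative: 0.5952, 1


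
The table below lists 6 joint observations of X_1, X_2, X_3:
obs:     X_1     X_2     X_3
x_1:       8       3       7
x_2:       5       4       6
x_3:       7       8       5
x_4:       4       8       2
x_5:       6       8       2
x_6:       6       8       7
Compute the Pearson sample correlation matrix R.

Step 1 — column means:
  mean(X_1) = (8 + 5 + 7 + 4 + 6 + 6) / 6 = 36/6 = 6
  mean(X_2) = (3 + 4 + 8 + 8 + 8 + 8) / 6 = 39/6 = 6.5
  mean(X_3) = (7 + 6 + 5 + 2 + 2 + 7) / 6 = 29/6 = 4.8333

Step 2 — sample variances and covariances s[i,j] = (1/(n-1)) · Σ_k (x_{k,i} - mean_i) · (x_{k,j} - mean_j), with n-1 = 5:
  s[X_1,X_1] = ((2)·(2) + (-1)·(-1) + (1)·(1) + (-2)·(-2) + (0)·(0) + (0)·(0)) / 5 = 10/5 = 2
  s[X_1,X_2] = ((2)·(-3.5) + (-1)·(-2.5) + (1)·(1.5) + (-2)·(1.5) + (0)·(1.5) + (0)·(1.5)) / 5 = -6/5 = -1.2
  s[X_1,X_3] = ((2)·(2.1667) + (-1)·(1.1667) + (1)·(0.1667) + (-2)·(-2.8333) + (0)·(-2.8333) + (0)·(2.1667)) / 5 = 9/5 = 1.8
  s[X_2,X_2] = ((-3.5)·(-3.5) + (-2.5)·(-2.5) + (1.5)·(1.5) + (1.5)·(1.5) + (1.5)·(1.5) + (1.5)·(1.5)) / 5 = 27.5/5 = 5.5
  s[X_2,X_3] = ((-3.5)·(2.1667) + (-2.5)·(1.1667) + (1.5)·(0.1667) + (1.5)·(-2.8333) + (1.5)·(-2.8333) + (1.5)·(2.1667)) / 5 = -15.5/5 = -3.1
  s[X_3,X_3] = ((2.1667)·(2.1667) + (1.1667)·(1.1667) + (0.1667)·(0.1667) + (-2.8333)·(-2.8333) + (-2.8333)·(-2.8333) + (2.1667)·(2.1667)) / 5 = 26.8333/5 = 5.3667
  Sample standard deviations s_i = √(s[i,i]):
  s(X_1) = √(2) = 1.4142
  s(X_2) = √(5.5) = 2.3452
  s(X_3) = √(5.3667) = 2.3166

Step 3 — r_{ij} = s_{ij} / (s_i · s_j):
  r[X_1,X_1] = 1 (diagonal).
  r[X_1,X_2] = -1.2 / (1.4142 · 2.3452) = -1.2 / 3.3166 = -0.3618
  r[X_1,X_3] = 1.8 / (1.4142 · 2.3166) = 1.8 / 3.2762 = 0.5494
  r[X_2,X_2] = 1 (diagonal).
  r[X_2,X_3] = -3.1 / (2.3452 · 2.3166) = -3.1 / 5.4329 = -0.5706
  r[X_3,X_3] = 1 (diagonal).

R is symmetric with unit diagonal. Assembling:

R = [[1, -0.3618, 0.5494],
 [-0.3618, 1, -0.5706],
 [0.5494, -0.5706, 1]]


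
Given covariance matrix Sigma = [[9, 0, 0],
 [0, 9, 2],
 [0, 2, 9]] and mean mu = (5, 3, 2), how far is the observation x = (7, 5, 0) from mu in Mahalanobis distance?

Step 1 — centre the observation: (x - mu) = (2, 2, -2).

Step 2 — invert Sigma (cofactor / det for 3×3, or solve directly):
  Sigma^{-1} = [[0.1111, 0, 0],
 [0, 0.1169, -0.026],
 [0, -0.026, 0.1169]].

Step 3 — form the quadratic (x - mu)^T · Sigma^{-1} · (x - mu):
  Sigma^{-1} · (x - mu) = (0.2222, 0.2857, -0.2857).
  (x - mu)^T · [Sigma^{-1} · (x - mu)] = (2)·(0.2222) + (2)·(0.2857) + (-2)·(-0.2857) = 1.5873.

Step 4 — take square root: d = √(1.5873) ≈ 1.2599.

d(x, mu) = √(1.5873) ≈ 1.2599


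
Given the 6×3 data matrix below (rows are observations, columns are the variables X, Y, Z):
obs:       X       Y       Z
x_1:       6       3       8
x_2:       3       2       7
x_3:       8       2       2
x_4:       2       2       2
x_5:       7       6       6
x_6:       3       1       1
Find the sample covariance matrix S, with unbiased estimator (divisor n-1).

Step 1 — column means:
  mean(X) = (6 + 3 + 8 + 2 + 7 + 3) / 6 = 29/6 = 4.8333
  mean(Y) = (3 + 2 + 2 + 2 + 6 + 1) / 6 = 16/6 = 2.6667
  mean(Z) = (8 + 7 + 2 + 2 + 6 + 1) / 6 = 26/6 = 4.3333

Step 2 — sample covariance S[i,j] = (1/(n-1)) · Σ_k (x_{k,i} - mean_i) · (x_{k,j} - mean_j), with n-1 = 5.
  S[X,X] = ((1.1667)·(1.1667) + (-1.8333)·(-1.8333) + (3.1667)·(3.1667) + (-2.8333)·(-2.8333) + (2.1667)·(2.1667) + (-1.8333)·(-1.8333)) / 5 = 30.8333/5 = 6.1667
  S[X,Y] = ((1.1667)·(0.3333) + (-1.8333)·(-0.6667) + (3.1667)·(-0.6667) + (-2.8333)·(-0.6667) + (2.1667)·(3.3333) + (-1.8333)·(-1.6667)) / 5 = 11.6667/5 = 2.3333
  S[X,Z] = ((1.1667)·(3.6667) + (-1.8333)·(2.6667) + (3.1667)·(-2.3333) + (-2.8333)·(-2.3333) + (2.1667)·(1.6667) + (-1.8333)·(-3.3333)) / 5 = 8.3333/5 = 1.6667
  S[Y,Y] = ((0.3333)·(0.3333) + (-0.6667)·(-0.6667) + (-0.6667)·(-0.6667) + (-0.6667)·(-0.6667) + (3.3333)·(3.3333) + (-1.6667)·(-1.6667)) / 5 = 15.3333/5 = 3.0667
  S[Y,Z] = ((0.3333)·(3.6667) + (-0.6667)·(2.6667) + (-0.6667)·(-2.3333) + (-0.6667)·(-2.3333) + (3.3333)·(1.6667) + (-1.6667)·(-3.3333)) / 5 = 13.6667/5 = 2.7333
  S[Z,Z] = ((3.6667)·(3.6667) + (2.6667)·(2.6667) + (-2.3333)·(-2.3333) + (-2.3333)·(-2.3333) + (1.6667)·(1.6667) + (-3.3333)·(-3.3333)) / 5 = 45.3333/5 = 9.0667

S is symmetric (S[j,i] = S[i,j]). Assembling:

S = [[6.1667, 2.3333, 1.6667],
 [2.3333, 3.0667, 2.7333],
 [1.6667, 2.7333, 9.0667]]


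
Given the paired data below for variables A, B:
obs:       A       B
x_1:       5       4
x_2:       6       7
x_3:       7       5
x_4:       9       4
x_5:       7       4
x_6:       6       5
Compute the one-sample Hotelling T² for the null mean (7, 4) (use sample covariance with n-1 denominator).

Step 1 — sample mean vector:
  mean(A) = (5 + 6 + 7 + 9 + 7 + 6) / 6 = 40/6 = 6.6667
  mean(B) = (4 + 7 + 5 + 4 + 4 + 5) / 6 = 29/6 = 4.8333
  x̄ = (6.6667, 4.8333),  deviation x̄ - mu_0 = (6.6667, 4.8333) - (7, 4) = (-0.3333, 0.8333).

Step 2 — sample covariance matrix, S[i,j] = (1/(n-1)) · Σ_k (x_{k,i} - mean_i) · (x_{k,j} - mean_j), divisor n-1 = 5:
  S[A,A] = ((-1.6667)·(-1.6667) + (-0.6667)·(-0.6667) + (0.3333)·(0.3333) + (2.3333)·(2.3333) + (0.3333)·(0.3333) + (-0.6667)·(-0.6667)) / 5 = 9.3333/5 = 1.8667
  S[A,B] = ((-1.6667)·(-0.8333) + (-0.6667)·(2.1667) + (0.3333)·(0.1667) + (2.3333)·(-0.8333) + (0.3333)·(-0.8333) + (-0.6667)·(0.1667)) / 5 = -2.3333/5 = -0.4667
  S[B,B] = ((-0.8333)·(-0.8333) + (2.1667)·(2.1667) + (0.1667)·(0.1667) + (-0.8333)·(-0.8333) + (-0.8333)·(-0.8333) + (0.1667)·(0.1667)) / 5 = 6.8333/5 = 1.3667
  S = [[1.8667, -0.4667],
 [-0.4667, 1.3667]].

Step 3 — invert S. det(S) = 1.8667·1.3667 - (-0.4667)² = 2.3333.
  S^{-1} = (1/det) · [[d, -b], [-b, a]] = [[0.5857, 0.2],
 [0.2, 0.8]].

Step 4 — quadratic form (x̄ - mu_0)^T · S^{-1} · (x̄ - mu_0):
  S^{-1} · (x̄ - mu_0) = (-0.0286, 0.6),
  (x̄ - mu_0)^T · [...] = (-0.3333)·(-0.0286) + (0.8333)·(0.6) = 0.5095.

Step 5 — scale by n: T² = 6 · 0.5095 = 3.0571.

T² ≈ 3.0571


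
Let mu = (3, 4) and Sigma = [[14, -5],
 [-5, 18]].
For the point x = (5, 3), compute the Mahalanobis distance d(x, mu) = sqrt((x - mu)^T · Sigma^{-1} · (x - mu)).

Step 1 — centre the observation: (x - mu) = (2, -1).

Step 2 — invert Sigma. det(Sigma) = 14·18 - (-5)² = 227.
  Sigma^{-1} = (1/det) · [[d, -b], [-b, a]] = [[0.0793, 0.022],
 [0.022, 0.0617]].

Step 3 — form the quadratic (x - mu)^T · Sigma^{-1} · (x - mu):
  Sigma^{-1} · (x - mu) = (0.1366, -0.0176).
  (x - mu)^T · [Sigma^{-1} · (x - mu)] = (2)·(0.1366) + (-1)·(-0.0176) = 0.2907.

Step 4 — take square root: d = √(0.2907) ≈ 0.5392.

d(x, mu) = √(0.2907) ≈ 0.5392


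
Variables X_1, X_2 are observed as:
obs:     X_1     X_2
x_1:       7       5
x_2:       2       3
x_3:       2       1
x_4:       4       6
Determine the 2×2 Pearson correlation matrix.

Step 1 — column means:
  mean(X_1) = (7 + 2 + 2 + 4) / 4 = 15/4 = 3.75
  mean(X_2) = (5 + 3 + 1 + 6) / 4 = 15/4 = 3.75

Step 2 — sample variances and covariances s[i,j] = (1/(n-1)) · Σ_k (x_{k,i} - mean_i) · (x_{k,j} - mean_j), with n-1 = 3:
  s[X_1,X_1] = ((3.25)·(3.25) + (-1.75)·(-1.75) + (-1.75)·(-1.75) + (0.25)·(0.25)) / 3 = 16.75/3 = 5.5833
  s[X_1,X_2] = ((3.25)·(1.25) + (-1.75)·(-0.75) + (-1.75)·(-2.75) + (0.25)·(2.25)) / 3 = 10.75/3 = 3.5833
  s[X_2,X_2] = ((1.25)·(1.25) + (-0.75)·(-0.75) + (-2.75)·(-2.75) + (2.25)·(2.25)) / 3 = 14.75/3 = 4.9167
  Sample standard deviations s_i = √(s[i,i]):
  s(X_1) = √(5.5833) = 2.3629
  s(X_2) = √(4.9167) = 2.2174

Step 3 — r_{ij} = s_{ij} / (s_i · s_j):
  r[X_1,X_1] = 1 (diagonal).
  r[X_1,X_2] = 3.5833 / (2.3629 · 2.2174) = 3.5833 / 5.2394 = 0.6839
  r[X_2,X_2] = 1 (diagonal).

R is symmetric with unit diagonal. Assembling:

R = [[1, 0.6839],
 [0.6839, 1]]


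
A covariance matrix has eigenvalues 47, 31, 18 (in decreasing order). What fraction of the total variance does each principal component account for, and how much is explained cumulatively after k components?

Step 1 — total variance = trace(Sigma) = Σ λ_i = 47 + 31 + 18 = 96.

Step 2 — fraction explained by component i = λ_i / Σ λ:
  PC1: 47/96 = 0.4896
  PC2: 31/96 = 0.3229
  PC3: 18/96 = 0.1875

Step 3 — cumulative fraction after k components = (λ_1 + ... + λ_k) / Σ λ:
  k = 1: 47/96 = 0.4896
  k = 2: (47 + 31)/96 = 78/96 = 0.8125
  k = 3: (47 + 31 + 18)/96 = 96/96 = 1

Summary (fraction, with percent):

explained: PC1 0.4896 (48.96%), PC2 0.3229 (32.29%), PC3 0.1875 (18.75%);  cumulative: 0.4896, 0.8125, 1


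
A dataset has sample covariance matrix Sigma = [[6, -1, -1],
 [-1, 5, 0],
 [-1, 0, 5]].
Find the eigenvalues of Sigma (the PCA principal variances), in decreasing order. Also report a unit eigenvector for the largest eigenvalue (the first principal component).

Step 1 — characteristic polynomial p(λ) = det(λI - Sigma) = λ³ - tr·λ² + c_1·λ - det, where tr = trace, c_1 = sum of the principal 2×2 minors, det = det(Sigma):
  tr = 6 + 5 + 5 = 16,
  c_1 = (6·5 - (-1)²) + (6·5 - (-1)²) + (5·5 - (0)²) = 29 + 29 + 25 = 83,
  det = 6·(5·5 - (0)²) - (-1)·((-1)·5 - (0)·(-1)) + (-1)·((-1)·(0) - 5·(-1)) = 6·(25) - (-1)·(-5) + (-1)·(5) = 140.
  So p(λ) = λ³ - 16λ² + 83λ - 140.
Step 2 — look for an integer root (rational root theorem: any rational root is an integer divisor of 140). Testing λ = 4:
  p(4) = 64 - 256 + 332 - 140 = 0  ✓
  Dividing out (λ - 4): p(λ) = (λ - 4)(λ² - 12λ + 35).
Step 3 — remaining eigenvalues from the quadratic λ² - 12λ + 35 = 0:
  Δ = 12² - 4·35 = 144 - 140 = 4,  λ = (12 ± √4)/2 = (12 ± 2)/2 = 7 or 5.
  Sorted: λ_1 = 7,  λ_2 = 5,  λ_3 = 4  (check: sum = 16 = tr ✓).

Step 4 — unit eigenvector for λ_1 = 7: v spans the null space of (Sigma - λ_1 I), whose rows are
  r_1 = (-1, -1, -1),  r_2 = (-1, -2, 0),  r_3 = (-1, 0, -2).
  v is orthogonal to every row, so take v ∝ r_1 × r_2 = ((-1)·(0) - (-1)·(-2), (-1)·(-1) - (-1)·(0), (-1)·(-2) - (-1)·(-1)) = (-2, 1, 1).
  Rescale (multiply by -1 so the first nonzero entry is positive): u = (2, -1, -1).
  ||u|| = √((2)² + (-1)² + (-1)²) = √(6) ≈ 2.4495,  v_1 = u/||u|| ≈ (0.8165, -0.4082, -0.4082) (||v_1|| = 1).

λ_1 = 7,  λ_2 = 5,  λ_3 = 4;  v_1 ≈ (0.8165, -0.4082, -0.4082)


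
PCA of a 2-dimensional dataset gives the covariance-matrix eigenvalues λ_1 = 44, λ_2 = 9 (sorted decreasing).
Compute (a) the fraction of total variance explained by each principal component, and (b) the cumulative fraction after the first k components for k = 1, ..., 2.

Step 1 — total variance = trace(Sigma) = Σ λ_i = 44 + 9 = 53.

Step 2 — fraction explained by component i = λ_i / Σ λ:
  PC1: 44/53 = 0.8302
  PC2: 9/53 = 0.1698

Step 3 — cumulative fraction after k components = (λ_1 + ... + λ_k) / Σ λ:
  k = 1: 44/53 = 0.8302
  k = 2: (44 + 9)/53 = 53/53 = 1

Summary (fraction, with percent):

explained: PC1 0.8302 (83.02%), PC2 0.1698 (16.98%);  cumulative: 0.8302, 1


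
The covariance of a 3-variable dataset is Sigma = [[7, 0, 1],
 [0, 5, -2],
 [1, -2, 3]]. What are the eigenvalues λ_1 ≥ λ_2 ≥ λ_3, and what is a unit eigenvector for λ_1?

Step 1 — characteristic polynomial p(λ) = det(λI - Sigma) = λ³ - tr·λ² + c_1·λ - det, where tr = trace, c_1 = sum of the principal 2×2 minors, det = det(Sigma):
  tr = 7 + 5 + 3 = 15,
  c_1 = (7·5 - (0)²) + (7·3 - (1)²) + (5·3 - (-2)²) = 35 + 20 + 11 = 66,
  det = 7·(5·3 - (-2)²) - (0)·((0)·3 - (-2)·(1)) + (1)·((0)·(-2) - 5·(1)) = 7·(11) - (0)·(2) + (1)·(-5) = 72.
  So p(λ) = λ³ - 15λ² + 66λ - 72.
Step 2 — look for an integer root (rational root theorem: any rational root is an integer divisor of 72). Testing λ = 6:
  p(6) = 216 - 540 + 396 - 72 = 0  ✓
  Dividing out (λ - 6): p(λ) = (λ - 6)(λ² - 9λ + 12).
Step 3 — remaining eigenvalues from the quadratic λ² - 9λ + 12 = 0:
  Δ = 9² - 4·12 = 81 - 48 = 33,  λ = (9 ± √33)/2 = (9 ± 5.7446)/2 ≈ 7.3723 or 1.6277.
  Sorted: λ_1 = 7.3723,  λ_2 = 6,  λ_3 = 1.6277  (check: sum = 15 = tr ✓).

Step 4 — unit eigenvector for λ_1 ≈ 7.3723: v spans the null space of (Sigma - λ_1 I), whose rows are
  r_1 = (-0.3723, 0, 1),  r_2 = (0, -2.3723, -2),  r_3 = (1, -2, -4.3723).
  v is orthogonal to every row, so take v ∝ r_1 × r_2 = ((0)·(-2) - (1)·(-2.3723), (1)·(0) - (-0.3723)·(-2), (-0.3723)·(-2.3723) - (0)·(0)) ≈ (2.3723, -0.7446, 0.8832).
  Let u = (2.3723, -0.7446, 0.8832).
  ||u|| = √((2.3723)² + (-0.7446)² + (0.8832)²) = √(6.9621) ≈ 2.6386,  v_1 = u/||u|| ≈ (0.8991, -0.2822, 0.3347) (||v_1|| = 1).

λ_1 = 7.3723,  λ_2 = 6,  λ_3 = 1.6277;  v_1 ≈ (0.8991, -0.2822, 0.3347)


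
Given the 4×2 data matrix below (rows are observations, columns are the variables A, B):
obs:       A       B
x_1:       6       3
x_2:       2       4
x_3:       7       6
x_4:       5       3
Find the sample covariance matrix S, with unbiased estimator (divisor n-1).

Step 1 — column means:
  mean(A) = (6 + 2 + 7 + 5) / 4 = 20/4 = 5
  mean(B) = (3 + 4 + 6 + 3) / 4 = 16/4 = 4

Step 2 — sample covariance S[i,j] = (1/(n-1)) · Σ_k (x_{k,i} - mean_i) · (x_{k,j} - mean_j), with n-1 = 3.
  S[A,A] = ((1)·(1) + (-3)·(-3) + (2)·(2) + (0)·(0)) / 3 = 14/3 = 4.6667
  S[A,B] = ((1)·(-1) + (-3)·(0) + (2)·(2) + (0)·(-1)) / 3 = 3/3 = 1
  S[B,B] = ((-1)·(-1) + (0)·(0) + (2)·(2) + (-1)·(-1)) / 3 = 6/3 = 2

S is symmetric (S[j,i] = S[i,j]). Assembling:

S = [[4.6667, 1],
 [1, 2]]


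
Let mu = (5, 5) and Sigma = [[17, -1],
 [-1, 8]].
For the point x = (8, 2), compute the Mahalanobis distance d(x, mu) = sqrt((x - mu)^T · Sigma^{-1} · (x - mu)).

Step 1 — centre the observation: (x - mu) = (3, -3).

Step 2 — invert Sigma. det(Sigma) = 17·8 - (-1)² = 135.
  Sigma^{-1} = (1/det) · [[d, -b], [-b, a]] = [[0.0593, 0.0074],
 [0.0074, 0.1259]].

Step 3 — form the quadratic (x - mu)^T · Sigma^{-1} · (x - mu):
  Sigma^{-1} · (x - mu) = (0.1556, -0.3556).
  (x - mu)^T · [Sigma^{-1} · (x - mu)] = (3)·(0.1556) + (-3)·(-0.3556) = 1.5333.

Step 4 — take square root: d = √(1.5333) ≈ 1.2383.

d(x, mu) = √(1.5333) ≈ 1.2383


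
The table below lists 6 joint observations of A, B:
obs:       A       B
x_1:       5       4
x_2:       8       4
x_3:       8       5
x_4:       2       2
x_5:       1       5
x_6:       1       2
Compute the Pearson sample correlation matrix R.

Step 1 — column means:
  mean(A) = (5 + 8 + 8 + 2 + 1 + 1) / 6 = 25/6 = 4.1667
  mean(B) = (4 + 4 + 5 + 2 + 5 + 2) / 6 = 22/6 = 3.6667

Step 2 — sample variances and covariances s[i,j] = (1/(n-1)) · Σ_k (x_{k,i} - mean_i) · (x_{k,j} - mean_j), with n-1 = 5:
  s[A,A] = ((0.8333)·(0.8333) + (3.8333)·(3.8333) + (3.8333)·(3.8333) + (-2.1667)·(-2.1667) + (-3.1667)·(-3.1667) + (-3.1667)·(-3.1667)) / 5 = 54.8333/5 = 10.9667
  s[A,B] = ((0.8333)·(0.3333) + (3.8333)·(0.3333) + (3.8333)·(1.3333) + (-2.1667)·(-1.6667) + (-3.1667)·(1.3333) + (-3.1667)·(-1.6667)) / 5 = 11.3333/5 = 2.2667
  s[B,B] = ((0.3333)·(0.3333) + (0.3333)·(0.3333) + (1.3333)·(1.3333) + (-1.6667)·(-1.6667) + (1.3333)·(1.3333) + (-1.6667)·(-1.6667)) / 5 = 9.3333/5 = 1.8667
  Sample standard deviations s_i = √(s[i,i]):
  s(A) = √(10.9667) = 3.3116
  s(B) = √(1.8667) = 1.3663

Step 3 — r_{ij} = s_{ij} / (s_i · s_j):
  r[A,A] = 1 (diagonal).
  r[A,B] = 2.2667 / (3.3116 · 1.3663) = 2.2667 / 4.5245 = 0.501
  r[B,B] = 1 (diagonal).

R is symmetric with unit diagonal. Assembling:

R = [[1, 0.501],
 [0.501, 1]]


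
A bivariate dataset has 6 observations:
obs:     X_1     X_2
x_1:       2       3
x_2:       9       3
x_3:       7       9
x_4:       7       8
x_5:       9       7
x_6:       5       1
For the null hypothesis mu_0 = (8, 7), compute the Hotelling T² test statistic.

Step 1 — sample mean vector:
  mean(X_1) = (2 + 9 + 7 + 7 + 9 + 5) / 6 = 39/6 = 6.5
  mean(X_2) = (3 + 3 + 9 + 8 + 7 + 1) / 6 = 31/6 = 5.1667
  x̄ = (6.5, 5.1667),  deviation x̄ - mu_0 = (6.5, 5.1667) - (8, 7) = (-1.5, -1.8333).

Step 2 — sample covariance matrix, S[i,j] = (1/(n-1)) · Σ_k (x_{k,i} - mean_i) · (x_{k,j} - mean_j), divisor n-1 = 5:
  S[X_1,X_1] = ((-4.5)·(-4.5) + (2.5)·(2.5) + (0.5)·(0.5) + (0.5)·(0.5) + (2.5)·(2.5) + (-1.5)·(-1.5)) / 5 = 35.5/5 = 7.1
  S[X_1,X_2] = ((-4.5)·(-2.1667) + (2.5)·(-2.1667) + (0.5)·(3.8333) + (0.5)·(2.8333) + (2.5)·(1.8333) + (-1.5)·(-4.1667)) / 5 = 18.5/5 = 3.7
  S[X_2,X_2] = ((-2.1667)·(-2.1667) + (-2.1667)·(-2.1667) + (3.8333)·(3.8333) + (2.8333)·(2.8333) + (1.8333)·(1.8333) + (-4.1667)·(-4.1667)) / 5 = 52.8333/5 = 10.5667
  S = [[7.1, 3.7],
 [3.7, 10.5667]].

Step 3 — invert S. det(S) = 7.1·10.5667 - (3.7)² = 61.3333.
  S^{-1} = (1/det) · [[d, -b], [-b, a]] = [[0.1723, -0.0603],
 [-0.0603, 0.1158]].

Step 4 — quadratic form (x̄ - mu_0)^T · S^{-1} · (x̄ - mu_0):
  S^{-1} · (x̄ - mu_0) = (-0.1478, -0.1217),
  (x̄ - mu_0)^T · [...] = (-1.5)·(-0.1478) + (-1.8333)·(-0.1217) = 0.4449.

Step 5 — scale by n: T² = 6 · 0.4449 = 2.6696.

T² ≈ 2.6696


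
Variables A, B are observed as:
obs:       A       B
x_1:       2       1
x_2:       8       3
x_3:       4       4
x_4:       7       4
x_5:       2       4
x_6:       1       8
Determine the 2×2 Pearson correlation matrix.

Step 1 — column means:
  mean(A) = (2 + 8 + 4 + 7 + 2 + 1) / 6 = 24/6 = 4
  mean(B) = (1 + 3 + 4 + 4 + 4 + 8) / 6 = 24/6 = 4

Step 2 — sample variances and covariances s[i,j] = (1/(n-1)) · Σ_k (x_{k,i} - mean_i) · (x_{k,j} - mean_j), with n-1 = 5:
  s[A,A] = ((-2)·(-2) + (4)·(4) + (0)·(0) + (3)·(3) + (-2)·(-2) + (-3)·(-3)) / 5 = 42/5 = 8.4
  s[A,B] = ((-2)·(-3) + (4)·(-1) + (0)·(0) + (3)·(0) + (-2)·(0) + (-3)·(4)) / 5 = -10/5 = -2
  s[B,B] = ((-3)·(-3) + (-1)·(-1) + (0)·(0) + (0)·(0) + (0)·(0) + (4)·(4)) / 5 = 26/5 = 5.2
  Sample standard deviations s_i = √(s[i,i]):
  s(A) = √(8.4) = 2.8983
  s(B) = √(5.2) = 2.2804

Step 3 — r_{ij} = s_{ij} / (s_i · s_j):
  r[A,A] = 1 (diagonal).
  r[A,B] = -2 / (2.8983 · 2.2804) = -2 / 6.6091 = -0.3026
  r[B,B] = 1 (diagonal).

R is symmetric with unit diagonal. Assembling:

R = [[1, -0.3026],
 [-0.3026, 1]]


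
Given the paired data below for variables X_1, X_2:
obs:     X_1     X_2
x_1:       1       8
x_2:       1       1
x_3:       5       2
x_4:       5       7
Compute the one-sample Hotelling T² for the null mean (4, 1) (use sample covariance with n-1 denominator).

Step 1 — sample mean vector:
  mean(X_1) = (1 + 1 + 5 + 5) / 4 = 12/4 = 3
  mean(X_2) = (8 + 1 + 2 + 7) / 4 = 18/4 = 4.5
  x̄ = (3, 4.5),  deviation x̄ - mu_0 = (3, 4.5) - (4, 1) = (-1, 3.5).

Step 2 — sample covariance matrix, S[i,j] = (1/(n-1)) · Σ_k (x_{k,i} - mean_i) · (x_{k,j} - mean_j), divisor n-1 = 3:
  S[X_1,X_1] = ((-2)·(-2) + (-2)·(-2) + (2)·(2) + (2)·(2)) / 3 = 16/3 = 5.3333
  S[X_1,X_2] = ((-2)·(3.5) + (-2)·(-3.5) + (2)·(-2.5) + (2)·(2.5)) / 3 = 0/3 = 0
  S[X_2,X_2] = ((3.5)·(3.5) + (-3.5)·(-3.5) + (-2.5)·(-2.5) + (2.5)·(2.5)) / 3 = 37/3 = 12.3333
  S = [[5.3333, 0],
 [0, 12.3333]].

Step 3 — invert S. det(S) = 5.3333·12.3333 - (0)² = 65.7778.
  S^{-1} = (1/det) · [[d, -b], [-b, a]] = [[0.1875, 0],
 [0, 0.0811]].

Step 4 — quadratic form (x̄ - mu_0)^T · S^{-1} · (x̄ - mu_0):
  S^{-1} · (x̄ - mu_0) = (-0.1875, 0.2838),
  (x̄ - mu_0)^T · [...] = (-1)·(-0.1875) + (3.5)·(0.2838) = 1.1807.

Step 5 — scale by n: T² = 4 · 1.1807 = 4.723.

T² ≈ 4.723


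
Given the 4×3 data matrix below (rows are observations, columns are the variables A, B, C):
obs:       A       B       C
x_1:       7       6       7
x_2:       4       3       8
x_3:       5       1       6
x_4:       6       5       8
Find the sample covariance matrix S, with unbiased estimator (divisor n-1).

Step 1 — column means:
  mean(A) = (7 + 4 + 5 + 6) / 4 = 22/4 = 5.5
  mean(B) = (6 + 3 + 1 + 5) / 4 = 15/4 = 3.75
  mean(C) = (7 + 8 + 6 + 8) / 4 = 29/4 = 7.25

Step 2 — sample covariance S[i,j] = (1/(n-1)) · Σ_k (x_{k,i} - mean_i) · (x_{k,j} - mean_j), with n-1 = 3.
  S[A,A] = ((1.5)·(1.5) + (-1.5)·(-1.5) + (-0.5)·(-0.5) + (0.5)·(0.5)) / 3 = 5/3 = 1.6667
  S[A,B] = ((1.5)·(2.25) + (-1.5)·(-0.75) + (-0.5)·(-2.75) + (0.5)·(1.25)) / 3 = 6.5/3 = 2.1667
  S[A,C] = ((1.5)·(-0.25) + (-1.5)·(0.75) + (-0.5)·(-1.25) + (0.5)·(0.75)) / 3 = -0.5/3 = -0.1667
  S[B,B] = ((2.25)·(2.25) + (-0.75)·(-0.75) + (-2.75)·(-2.75) + (1.25)·(1.25)) / 3 = 14.75/3 = 4.9167
  S[B,C] = ((2.25)·(-0.25) + (-0.75)·(0.75) + (-2.75)·(-1.25) + (1.25)·(0.75)) / 3 = 3.25/3 = 1.0833
  S[C,C] = ((-0.25)·(-0.25) + (0.75)·(0.75) + (-1.25)·(-1.25) + (0.75)·(0.75)) / 3 = 2.75/3 = 0.9167

S is symmetric (S[j,i] = S[i,j]). Assembling:

S = [[1.6667, 2.1667, -0.1667],
 [2.1667, 4.9167, 1.0833],
 [-0.1667, 1.0833, 0.9167]]


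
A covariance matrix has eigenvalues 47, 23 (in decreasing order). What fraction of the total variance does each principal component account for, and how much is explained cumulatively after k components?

Step 1 — total variance = trace(Sigma) = Σ λ_i = 47 + 23 = 70.

Step 2 — fraction explained by component i = λ_i / Σ λ:
  PC1: 47/70 = 0.6714
  PC2: 23/70 = 0.3286

Step 3 — cumulative fraction after k components = (λ_1 + ... + λ_k) / Σ λ:
  k = 1: 47/70 = 0.6714
  k = 2: (47 + 23)/70 = 70/70 = 1

Summary (fraction, with percent):

explained: PC1 0.6714 (67.14%), PC2 0.3286 (32.86%);  cumulative: 0.6714, 1


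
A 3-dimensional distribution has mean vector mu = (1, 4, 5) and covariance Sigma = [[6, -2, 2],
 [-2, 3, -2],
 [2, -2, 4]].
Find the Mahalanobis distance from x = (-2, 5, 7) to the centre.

Step 1 — centre the observation: (x - mu) = (-3, 1, 2).

Step 2 — invert Sigma (cofactor / det for 3×3, or solve directly):
  Sigma^{-1} = [[0.2222, 0.1111, -0.0556],
 [0.1111, 0.5556, 0.2222],
 [-0.0556, 0.2222, 0.3889]].

Step 3 — form the quadratic (x - mu)^T · Sigma^{-1} · (x - mu):
  Sigma^{-1} · (x - mu) = (-0.6667, 0.6667, 1.1667).
  (x - mu)^T · [Sigma^{-1} · (x - mu)] = (-3)·(-0.6667) + (1)·(0.6667) + (2)·(1.1667) = 5.

Step 4 — take square root: d = √(5) ≈ 2.2361.

d(x, mu) = √(5) ≈ 2.2361


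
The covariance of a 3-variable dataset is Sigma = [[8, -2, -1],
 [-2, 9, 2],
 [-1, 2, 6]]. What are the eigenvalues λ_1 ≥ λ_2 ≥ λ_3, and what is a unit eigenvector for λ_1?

Step 1 — characteristic polynomial p(λ) = det(λI - Sigma) = λ³ - tr·λ² + c_1·λ - det, where tr = trace, c_1 = sum of the principal 2×2 minors, det = det(Sigma):
  tr = 8 + 9 + 6 = 23,
  c_1 = (8·9 - (-2)²) + (8·6 - (-1)²) + (9·6 - (2)²) = 68 + 47 + 50 = 165,
  det = 8·(9·6 - (2)²) - (-2)·((-2)·6 - (2)·(-1)) + (-1)·((-2)·(2) - 9·(-1)) = 8·(50) - (-2)·(-10) + (-1)·(5) = 375.
  So p(λ) = λ³ - 23λ² + 165λ - 375.
Step 2 — look for an integer root (rational root theorem: any rational root is an integer divisor of 375). Testing λ = 5:
  p(5) = 125 - 575 + 825 - 375 = 0  ✓
  Dividing out (λ - 5): p(λ) = (λ - 5)(λ² - 18λ + 75).
Step 3 — remaining eigenvalues from the quadratic λ² - 18λ + 75 = 0:
  Δ = 18² - 4·75 = 324 - 300 = 24,  λ = (18 ± √24)/2 = (18 ± 4.899)/2 ≈ 11.4495 or 6.5505.
  Sorted: λ_1 = 11.4495,  λ_2 = 6.5505,  λ_3 = 5  (check: sum = 23 = tr ✓).

Step 4 — unit eigenvector for λ_1 ≈ 11.4495: v spans the null space of (Sigma - λ_1 I), whose rows are
  r_1 = (-3.4495, -2, -1),  r_2 = (-2, -2.4495, 2),  r_3 = (-1, 2, -5.4495).
  v is orthogonal to every row, so take v ∝ r_1 × r_2 = ((-2)·(2) - (-1)·(-2.4495), (-1)·(-2) - (-3.4495)·(2), (-3.4495)·(-2.4495) - (-2)·(-2)) ≈ (-6.4495, 8.899, 4.4495).
  Rescale (multiply by -1 so the first nonzero entry is positive): u = (6.4495, -8.899, -4.4495).
  ||u|| = √((6.4495)² + (-8.899)² + (-4.4495)²) = √(140.5857) ≈ 11.8569,  v_1 = u/||u|| ≈ (0.5439, -0.7505, -0.3753) (||v_1|| = 1).

λ_1 = 11.4495,  λ_2 = 6.5505,  λ_3 = 5;  v_1 ≈ (0.5439, -0.7505, -0.3753)


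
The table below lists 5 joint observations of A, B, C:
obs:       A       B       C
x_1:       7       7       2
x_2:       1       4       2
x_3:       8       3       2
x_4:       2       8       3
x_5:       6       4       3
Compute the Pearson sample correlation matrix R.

Step 1 — column means:
  mean(A) = (7 + 1 + 8 + 2 + 6) / 5 = 24/5 = 4.8
  mean(B) = (7 + 4 + 3 + 8 + 4) / 5 = 26/5 = 5.2
  mean(C) = (2 + 2 + 2 + 3 + 3) / 5 = 12/5 = 2.4

Step 2 — sample variances and covariances s[i,j] = (1/(n-1)) · Σ_k (x_{k,i} - mean_i) · (x_{k,j} - mean_j), with n-1 = 4:
  s[A,A] = ((2.2)·(2.2) + (-3.8)·(-3.8) + (3.2)·(3.2) + (-2.8)·(-2.8) + (1.2)·(1.2)) / 4 = 38.8/4 = 9.7
  s[A,B] = ((2.2)·(1.8) + (-3.8)·(-1.2) + (3.2)·(-2.2) + (-2.8)·(2.8) + (1.2)·(-1.2)) / 4 = -7.8/4 = -1.95
  s[A,C] = ((2.2)·(-0.4) + (-3.8)·(-0.4) + (3.2)·(-0.4) + (-2.8)·(0.6) + (1.2)·(0.6)) / 4 = -1.6/4 = -0.4
  s[B,B] = ((1.8)·(1.8) + (-1.2)·(-1.2) + (-2.2)·(-2.2) + (2.8)·(2.8) + (-1.2)·(-1.2)) / 4 = 18.8/4 = 4.7
  s[B,C] = ((1.8)·(-0.4) + (-1.2)·(-0.4) + (-2.2)·(-0.4) + (2.8)·(0.6) + (-1.2)·(0.6)) / 4 = 1.6/4 = 0.4
  s[C,C] = ((-0.4)·(-0.4) + (-0.4)·(-0.4) + (-0.4)·(-0.4) + (0.6)·(0.6) + (0.6)·(0.6)) / 4 = 1.2/4 = 0.3
  Sample standard deviations s_i = √(s[i,i]):
  s(A) = √(9.7) = 3.1145
  s(B) = √(4.7) = 2.1679
  s(C) = √(0.3) = 0.5477

Step 3 — r_{ij} = s_{ij} / (s_i · s_j):
  r[A,A] = 1 (diagonal).
  r[A,B] = -1.95 / (3.1145 · 2.1679) = -1.95 / 6.752 = -0.2888
  r[A,C] = -0.4 / (3.1145 · 0.5477) = -0.4 / 1.7059 = -0.2345
  r[B,B] = 1 (diagonal).
  r[B,C] = 0.4 / (2.1679 · 0.5477) = 0.4 / 1.1874 = 0.3369
  r[C,C] = 1 (diagonal).

R is symmetric with unit diagonal. Assembling:

R = [[1, -0.2888, -0.2345],
 [-0.2888, 1, 0.3369],
 [-0.2345, 0.3369, 1]]


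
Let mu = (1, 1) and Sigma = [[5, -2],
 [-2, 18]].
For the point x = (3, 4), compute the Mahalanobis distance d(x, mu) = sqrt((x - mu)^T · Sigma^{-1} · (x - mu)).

Step 1 — centre the observation: (x - mu) = (2, 3).

Step 2 — invert Sigma. det(Sigma) = 5·18 - (-2)² = 86.
  Sigma^{-1} = (1/det) · [[d, -b], [-b, a]] = [[0.2093, 0.0233],
 [0.0233, 0.0581]].

Step 3 — form the quadratic (x - mu)^T · Sigma^{-1} · (x - mu):
  Sigma^{-1} · (x - mu) = (0.4884, 0.2209).
  (x - mu)^T · [Sigma^{-1} · (x - mu)] = (2)·(0.4884) + (3)·(0.2209) = 1.6395.

Step 4 — take square root: d = √(1.6395) ≈ 1.2804.

d(x, mu) = √(1.6395) ≈ 1.2804


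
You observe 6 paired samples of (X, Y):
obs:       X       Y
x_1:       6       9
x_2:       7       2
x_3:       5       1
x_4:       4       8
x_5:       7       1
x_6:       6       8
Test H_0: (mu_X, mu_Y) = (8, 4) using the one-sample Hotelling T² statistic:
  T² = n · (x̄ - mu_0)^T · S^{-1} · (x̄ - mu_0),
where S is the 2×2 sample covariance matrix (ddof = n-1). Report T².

Step 1 — sample mean vector:
  mean(X) = (6 + 7 + 5 + 4 + 7 + 6) / 6 = 35/6 = 5.8333
  mean(Y) = (9 + 2 + 1 + 8 + 1 + 8) / 6 = 29/6 = 4.8333
  x̄ = (5.8333, 4.8333),  deviation x̄ - mu_0 = (5.8333, 4.8333) - (8, 4) = (-2.1667, 0.8333).

Step 2 — sample covariance matrix, S[i,j] = (1/(n-1)) · Σ_k (x_{k,i} - mean_i) · (x_{k,j} - mean_j), divisor n-1 = 5:
  S[X,X] = ((0.1667)·(0.1667) + (1.1667)·(1.1667) + (-0.8333)·(-0.8333) + (-1.8333)·(-1.8333) + (1.1667)·(1.1667) + (0.1667)·(0.1667)) / 5 = 6.8333/5 = 1.3667
  S[X,Y] = ((0.1667)·(4.1667) + (1.1667)·(-2.8333) + (-0.8333)·(-3.8333) + (-1.8333)·(3.1667) + (1.1667)·(-3.8333) + (0.1667)·(3.1667)) / 5 = -9.1667/5 = -1.8333
  S[Y,Y] = ((4.1667)·(4.1667) + (-2.8333)·(-2.8333) + (-3.8333)·(-3.8333) + (3.1667)·(3.1667) + (-3.8333)·(-3.8333) + (3.1667)·(3.1667)) / 5 = 74.8333/5 = 14.9667
  S = [[1.3667, -1.8333],
 [-1.8333, 14.9667]].

Step 3 — invert S. det(S) = 1.3667·14.9667 - (-1.8333)² = 17.0933.
  S^{-1} = (1/det) · [[d, -b], [-b, a]] = [[0.8756, 0.1073],
 [0.1073, 0.08]].

Step 4 — quadratic form (x̄ - mu_0)^T · S^{-1} · (x̄ - mu_0):
  S^{-1} · (x̄ - mu_0) = (-1.8077, -0.1658),
  (x̄ - mu_0)^T · [...] = (-2.1667)·(-1.8077) + (0.8333)·(-0.1658) = 3.7786.

Step 5 — scale by n: T² = 6 · 3.7786 = 22.6716.

T² ≈ 22.6716
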